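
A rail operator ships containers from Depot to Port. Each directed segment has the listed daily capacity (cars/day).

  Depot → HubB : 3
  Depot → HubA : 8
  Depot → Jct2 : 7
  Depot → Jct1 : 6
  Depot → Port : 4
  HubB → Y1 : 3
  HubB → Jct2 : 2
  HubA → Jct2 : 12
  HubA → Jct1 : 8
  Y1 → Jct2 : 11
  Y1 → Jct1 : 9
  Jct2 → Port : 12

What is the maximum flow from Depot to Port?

Augment Depot→Port: bottleneck 4, flow now 4.
Augment Depot→Jct2→Port: bottleneck 7, flow now 11.
Augment Depot→HubB→Jct2→Port: bottleneck 2, flow now 13.
Augment Depot→HubA→Jct2→Port: bottleneck 3, flow now 16.
No augmenting path remains; maximum flow = 16.
In the residual graph, reachable from Depot: {Depot, HubB, HubA, Y1, Jct2, Jct1}.
Min-cut edges: Depot→Port (4), Jct2→Port (12); capacity 4 + 12 = 16.
This cut is saturated, so no flow can exceed 16.

16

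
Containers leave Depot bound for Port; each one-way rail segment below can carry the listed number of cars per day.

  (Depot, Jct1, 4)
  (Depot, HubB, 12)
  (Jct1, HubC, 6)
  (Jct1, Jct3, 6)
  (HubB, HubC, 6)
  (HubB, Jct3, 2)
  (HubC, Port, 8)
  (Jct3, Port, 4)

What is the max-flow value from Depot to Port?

Augment Depot→Jct1→HubC→Port: bottleneck 4, flow now 4.
Augment Depot→HubB→HubC→Port: bottleneck 4, flow now 8.
Augment Depot→HubB→Jct3→Port: bottleneck 2, flow now 10.
Augment Depot→HubB→HubC→Jct1→Jct3→Port: bottleneck 2, flow now 12. (uses reverse residual edge)
No augmenting path remains; maximum flow = 12.
In the residual graph, reachable from Depot: {Depot, HubB}.
Min-cut edges: Depot→Jct1 (4), HubB→HubC (6), HubB→Jct3 (2); capacity 4 + 6 + 2 = 12.
This cut is saturated, so no flow can exceed 12.

12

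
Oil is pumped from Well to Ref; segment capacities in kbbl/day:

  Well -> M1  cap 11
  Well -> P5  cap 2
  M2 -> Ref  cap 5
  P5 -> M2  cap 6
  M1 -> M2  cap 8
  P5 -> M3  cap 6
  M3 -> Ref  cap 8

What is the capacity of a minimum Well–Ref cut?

7

Augment Well→P5→M2→Ref: bottleneck 2, flow now 2.
Augment Well→M1→M2→Ref: bottleneck 3, flow now 5.
Augment Well→M1→M2→P5→M3→Ref: bottleneck 2, flow now 7. (uses reverse residual edge)
No augmenting path remains; maximum flow = 7.
By max-flow min-cut, the minimum cut capacity equals the max flow.
In the residual graph, reachable from Well: {Well, M1, M2}.
Min-cut edges: Well→P5 (2), M2→Ref (5); capacity 2 + 5 = 7.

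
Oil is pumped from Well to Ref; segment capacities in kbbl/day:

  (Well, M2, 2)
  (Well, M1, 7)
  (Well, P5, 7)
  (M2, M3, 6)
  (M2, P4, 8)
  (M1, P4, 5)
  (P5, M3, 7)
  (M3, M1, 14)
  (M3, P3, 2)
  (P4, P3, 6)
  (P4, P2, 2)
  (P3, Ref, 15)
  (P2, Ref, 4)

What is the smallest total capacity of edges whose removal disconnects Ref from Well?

9

Augment Well→M2→M3→P3→Ref: bottleneck 2, flow now 2.
Augment Well→M1→P4→P3→Ref: bottleneck 5, flow now 7.
Augment Well→P5→M3→M2→P4→P3→Ref: bottleneck 1, flow now 8. (uses reverse residual edge)
Augment Well→P5→M3→M2→P4→P2→Ref: bottleneck 1, flow now 9. (uses reverse residual edge)
No augmenting path remains; maximum flow = 9.
By max-flow min-cut, the minimum cut capacity equals the max flow.
In the residual graph, reachable from Well: {Well, M1, P5, M3}.
Min-cut edges: Well→M2 (2), M1→P4 (5), M3→P3 (2); capacity 2 + 5 + 2 = 9.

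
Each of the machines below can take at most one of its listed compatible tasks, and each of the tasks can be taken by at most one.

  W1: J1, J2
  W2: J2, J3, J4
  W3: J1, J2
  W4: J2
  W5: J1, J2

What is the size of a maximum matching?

Unit-capacity flow: source→left, listed edges, right→sink; max matching = max flow.
Augmenting path W1→J1 (+1); matched 1.
Augmenting path W2→J2 (+1); matched 2.
Augmenting path W3→J2→W2→J3 (+1); matched 3.
No augmenting path remains; maximum matching = 3.
König certificate: {W2, J1, J2} is a vertex cover of size 3 (every listed pair touches it), so no matching can be larger.

3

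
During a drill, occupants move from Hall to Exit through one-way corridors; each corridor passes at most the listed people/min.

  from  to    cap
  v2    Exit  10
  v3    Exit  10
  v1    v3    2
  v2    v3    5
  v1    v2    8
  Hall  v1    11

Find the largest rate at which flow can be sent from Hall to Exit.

10

Augment Hall→v1→v2→Exit: bottleneck 8, flow now 8.
Augment Hall→v1→v3→Exit: bottleneck 2, flow now 10.
No augmenting path remains; maximum flow = 10.
In the residual graph, reachable from Hall: {Hall, v1}.
Min-cut edges: v1→v2 (8), v1→v3 (2); capacity 8 + 2 = 10.
This cut is saturated, so no flow can exceed 10.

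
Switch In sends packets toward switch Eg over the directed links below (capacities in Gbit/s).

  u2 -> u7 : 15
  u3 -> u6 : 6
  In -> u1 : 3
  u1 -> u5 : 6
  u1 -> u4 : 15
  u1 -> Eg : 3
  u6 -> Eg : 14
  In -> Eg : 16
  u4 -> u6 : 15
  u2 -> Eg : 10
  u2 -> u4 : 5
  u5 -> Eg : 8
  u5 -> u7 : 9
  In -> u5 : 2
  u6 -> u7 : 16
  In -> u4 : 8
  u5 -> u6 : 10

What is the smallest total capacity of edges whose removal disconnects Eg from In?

Augment In→Eg: bottleneck 16, flow now 16.
Augment In→u1→Eg: bottleneck 3, flow now 19.
Augment In→u5→Eg: bottleneck 2, flow now 21.
Augment In→u4→u6→Eg: bottleneck 8, flow now 29.
No augmenting path remains; maximum flow = 29.
By max-flow min-cut, the minimum cut capacity equals the max flow.
In the residual graph, reachable from In: {In}.
Min-cut edges: In→u1 (3), In→u4 (8), In→u5 (2), In→Eg (16); capacity 3 + 8 + 2 + 16 = 29.

29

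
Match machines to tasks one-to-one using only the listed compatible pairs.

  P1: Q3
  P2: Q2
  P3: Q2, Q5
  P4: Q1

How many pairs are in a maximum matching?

4

Unit-capacity flow: source→left, listed edges, right→sink; max matching = max flow.
Augmenting path P1→Q3 (+1); matched 1.
Augmenting path P2→Q2 (+1); matched 2.
Augmenting path P3→Q5 (+1); matched 3.
Augmenting path P4→Q1 (+1); matched 4.
No augmenting path remains; maximum matching = 4.
König certificate: {P1, P2, P3, P4} is a vertex cover of size 4 (every listed pair touches it), so no matching can be larger.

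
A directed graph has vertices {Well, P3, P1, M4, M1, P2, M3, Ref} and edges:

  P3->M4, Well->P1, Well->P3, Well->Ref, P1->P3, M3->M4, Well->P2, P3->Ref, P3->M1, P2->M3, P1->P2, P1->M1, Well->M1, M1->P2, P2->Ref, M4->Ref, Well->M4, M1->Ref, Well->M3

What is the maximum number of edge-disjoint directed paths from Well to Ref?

Assign every edge capacity 1; by Menger, the answer equals the max flow.
Path Well→Ref (+1); total 1.
Path Well→P3→Ref (+1); total 2.
Path Well→M4→Ref (+1); total 3.
Path Well→M1→Ref (+1); total 4.
Path Well→P2→Ref (+1); total 5.
No residual Well→Ref path; max flow = 5.
Certifying cut of size 5: {M1→Ref, M4→Ref, P2→Ref, P3→Ref, Well→Ref}.

5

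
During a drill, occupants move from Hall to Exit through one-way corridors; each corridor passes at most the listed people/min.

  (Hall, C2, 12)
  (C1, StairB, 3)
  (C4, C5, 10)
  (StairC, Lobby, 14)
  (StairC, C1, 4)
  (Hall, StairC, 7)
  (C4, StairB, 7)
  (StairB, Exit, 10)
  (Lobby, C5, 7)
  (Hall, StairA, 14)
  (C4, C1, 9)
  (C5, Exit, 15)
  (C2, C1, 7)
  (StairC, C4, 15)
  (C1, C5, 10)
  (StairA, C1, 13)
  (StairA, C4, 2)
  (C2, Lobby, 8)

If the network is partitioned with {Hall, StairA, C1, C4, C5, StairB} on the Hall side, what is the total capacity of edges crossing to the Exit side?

Edges leaving {Hall, StairA, C1, C4, C5, StairB}: Hall→StairC (7), Hall→C2 (12), C5→Exit (15), StairB→Exit (10).
Cut capacity = 7 + 12 + 15 + 10 = 44.

44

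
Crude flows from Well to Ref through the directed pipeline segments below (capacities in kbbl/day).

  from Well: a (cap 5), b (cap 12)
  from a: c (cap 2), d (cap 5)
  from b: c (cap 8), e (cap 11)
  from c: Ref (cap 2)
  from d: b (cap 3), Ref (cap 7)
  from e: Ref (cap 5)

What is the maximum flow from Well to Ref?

12

Augment Well→a→c→Ref: bottleneck 2, flow now 2.
Augment Well→a→d→Ref: bottleneck 3, flow now 5.
Augment Well→b→e→Ref: bottleneck 5, flow now 10.
Augment Well→b→c→a→d→Ref: bottleneck 2, flow now 12. (uses reverse residual edge)
No augmenting path remains; maximum flow = 12.
In the residual graph, reachable from Well: {Well, b, c, e}.
Min-cut edges: Well→a (5), c→Ref (2), e→Ref (5); capacity 5 + 2 + 5 = 12.
This cut is saturated, so no flow can exceed 12.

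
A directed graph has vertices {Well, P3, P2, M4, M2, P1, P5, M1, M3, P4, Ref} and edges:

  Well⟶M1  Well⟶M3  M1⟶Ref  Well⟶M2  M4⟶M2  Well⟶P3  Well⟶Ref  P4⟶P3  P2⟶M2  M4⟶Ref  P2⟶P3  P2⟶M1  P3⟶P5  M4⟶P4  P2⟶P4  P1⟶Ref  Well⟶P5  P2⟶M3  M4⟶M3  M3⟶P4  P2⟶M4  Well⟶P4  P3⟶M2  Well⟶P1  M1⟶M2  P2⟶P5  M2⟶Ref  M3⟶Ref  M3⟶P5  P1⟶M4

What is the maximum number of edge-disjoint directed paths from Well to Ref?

Assign every edge capacity 1; by Menger, the answer equals the max flow.
Path Well→Ref (+1); total 1.
Path Well→M2→Ref (+1); total 2.
Path Well→P1→Ref (+1); total 3.
Path Well→M1→Ref (+1); total 4.
Path Well→M3→Ref (+1); total 5.
No residual Well→Ref path; max flow = 5.
Certifying cut of size 5: {M2→Ref, Well→M1, Well→M3, Well→P1, Well→Ref}.

5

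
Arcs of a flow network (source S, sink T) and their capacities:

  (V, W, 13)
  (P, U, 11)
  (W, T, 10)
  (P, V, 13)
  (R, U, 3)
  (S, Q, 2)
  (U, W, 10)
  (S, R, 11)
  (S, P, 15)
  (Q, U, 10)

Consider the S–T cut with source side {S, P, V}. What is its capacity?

37

Edges leaving {S, P, V}: S→Q (2), S→R (11), P→U (11), V→W (13).
Cut capacity = 2 + 11 + 11 + 13 = 37.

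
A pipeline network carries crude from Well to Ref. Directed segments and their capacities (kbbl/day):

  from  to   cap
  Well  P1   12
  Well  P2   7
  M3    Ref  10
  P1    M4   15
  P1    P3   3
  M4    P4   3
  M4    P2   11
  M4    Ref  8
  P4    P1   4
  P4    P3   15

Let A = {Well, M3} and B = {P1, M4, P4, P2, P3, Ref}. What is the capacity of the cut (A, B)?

29

Edges leaving {Well, M3}: Well→P1 (12), Well→P2 (7), M3→Ref (10).
Cut capacity = 12 + 7 + 10 = 29.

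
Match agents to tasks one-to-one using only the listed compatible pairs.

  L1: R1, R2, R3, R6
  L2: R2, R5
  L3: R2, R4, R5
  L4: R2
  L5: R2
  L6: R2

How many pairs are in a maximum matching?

4

Unit-capacity flow: source→left, listed edges, right→sink; max matching = max flow.
Augmenting path L1→R1 (+1); matched 1.
Augmenting path L2→R2 (+1); matched 2.
Augmenting path L3→R4 (+1); matched 3.
Augmenting path L4→R2→L2→R5 (+1); matched 4.
No augmenting path remains; maximum matching = 4.
König certificate: {L1, L2, L3, R2} is a vertex cover of size 4 (every listed pair touches it), so no matching can be larger.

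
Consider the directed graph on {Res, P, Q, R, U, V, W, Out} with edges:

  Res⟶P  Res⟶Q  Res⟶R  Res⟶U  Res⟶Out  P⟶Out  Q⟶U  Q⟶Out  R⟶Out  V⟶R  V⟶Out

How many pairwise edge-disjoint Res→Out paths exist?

Assign every edge capacity 1; by Menger, the answer equals the max flow.
Path Res→Out (+1); total 1.
Path Res→P→Out (+1); total 2.
Path Res→Q→Out (+1); total 3.
Path Res→R→Out (+1); total 4.
No residual Res→Out path; max flow = 4.
Certifying cut of size 4: {Res→Out, Res→P, Res→Q, Res→R}.

4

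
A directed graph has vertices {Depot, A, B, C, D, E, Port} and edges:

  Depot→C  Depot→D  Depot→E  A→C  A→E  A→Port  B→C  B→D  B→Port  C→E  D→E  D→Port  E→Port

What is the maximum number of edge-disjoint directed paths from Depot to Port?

2

Assign every edge capacity 1; by Menger, the answer equals the max flow.
Path Depot→D→Port (+1); total 1.
Path Depot→E→Port (+1); total 2.
No residual Depot→Port path; max flow = 2.
Certifying cut of size 2: {Depot→D, E→Port}.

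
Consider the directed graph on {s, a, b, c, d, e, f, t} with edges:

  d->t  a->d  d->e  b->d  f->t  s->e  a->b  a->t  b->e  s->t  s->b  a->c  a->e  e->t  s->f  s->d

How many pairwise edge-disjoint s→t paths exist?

Assign every edge capacity 1; by Menger, the answer equals the max flow.
Path s→t (+1); total 1.
Path s→d→t (+1); total 2.
Path s→e→t (+1); total 3.
Path s→f→t (+1); total 4.
No residual s→t path; max flow = 4.
Certifying cut of size 4: {d→t, e→t, s→f, s→t}.

4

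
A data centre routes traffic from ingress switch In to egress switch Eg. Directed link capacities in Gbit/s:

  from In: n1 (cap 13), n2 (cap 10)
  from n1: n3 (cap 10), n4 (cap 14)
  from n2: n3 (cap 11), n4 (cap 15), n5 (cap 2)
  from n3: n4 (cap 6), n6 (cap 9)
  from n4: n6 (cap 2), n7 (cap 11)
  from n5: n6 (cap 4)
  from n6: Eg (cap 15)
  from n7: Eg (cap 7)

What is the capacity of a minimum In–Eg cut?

20

Augment In→n1→n3→n6→Eg: bottleneck 9, flow now 9.
Augment In→n1→n4→n6→Eg: bottleneck 2, flow now 11.
Augment In→n1→n4→n7→Eg: bottleneck 2, flow now 13.
Augment In→n2→n4→n7→Eg: bottleneck 5, flow now 18.
Augment In→n2→n5→n6→Eg: bottleneck 2, flow now 20.
No augmenting path remains; maximum flow = 20.
By max-flow min-cut, the minimum cut capacity equals the max flow.
In the residual graph, reachable from In: {In, n1, n2, n3, n4, n7}.
Min-cut edges: n2→n5 (2), n3→n6 (9), n4→n6 (2), n7→Eg (7); capacity 2 + 9 + 2 + 7 = 20.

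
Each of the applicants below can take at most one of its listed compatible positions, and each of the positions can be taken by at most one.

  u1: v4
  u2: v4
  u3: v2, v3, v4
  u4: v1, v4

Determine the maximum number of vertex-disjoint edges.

3

Unit-capacity flow: source→left, listed edges, right→sink; max matching = max flow.
Augmenting path u1→v4 (+1); matched 1.
Augmenting path u3→v2 (+1); matched 2.
Augmenting path u4→v1 (+1); matched 3.
No augmenting path remains; maximum matching = 3.
König certificate: {u3, u4, v4} is a vertex cover of size 3 (every listed pair touches it), so no matching can be larger.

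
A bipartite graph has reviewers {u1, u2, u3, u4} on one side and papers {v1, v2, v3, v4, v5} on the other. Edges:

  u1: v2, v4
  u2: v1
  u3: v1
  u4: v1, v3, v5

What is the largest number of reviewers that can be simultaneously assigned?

Unit-capacity flow: source→left, listed edges, right→sink; max matching = max flow.
Augmenting path u1→v2 (+1); matched 1.
Augmenting path u2→v1 (+1); matched 2.
Augmenting path u4→v3 (+1); matched 3.
No augmenting path remains; maximum matching = 3.
König certificate: {u1, u4, v1} is a vertex cover of size 3 (every listed pair touches it), so no matching can be larger.

3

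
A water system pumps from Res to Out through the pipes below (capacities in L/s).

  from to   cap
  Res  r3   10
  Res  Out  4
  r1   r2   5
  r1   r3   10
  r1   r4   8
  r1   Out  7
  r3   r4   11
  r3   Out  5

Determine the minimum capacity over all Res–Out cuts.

Augment Res→Out: bottleneck 4, flow now 4.
Augment Res→r3→Out: bottleneck 5, flow now 9.
No augmenting path remains; maximum flow = 9.
By max-flow min-cut, the minimum cut capacity equals the max flow.
In the residual graph, reachable from Res: {Res, r3, r4}.
Min-cut edges: Res→Out (4), r3→Out (5); capacity 4 + 5 = 9.

9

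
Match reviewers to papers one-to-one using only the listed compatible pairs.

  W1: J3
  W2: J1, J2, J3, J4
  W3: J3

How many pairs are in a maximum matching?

Unit-capacity flow: source→left, listed edges, right→sink; max matching = max flow.
Augmenting path W1→J3 (+1); matched 1.
Augmenting path W2→J1 (+1); matched 2.
No augmenting path remains; maximum matching = 2.
König certificate: {W2, J3} is a vertex cover of size 2 (every listed pair touches it), so no matching can be larger.

2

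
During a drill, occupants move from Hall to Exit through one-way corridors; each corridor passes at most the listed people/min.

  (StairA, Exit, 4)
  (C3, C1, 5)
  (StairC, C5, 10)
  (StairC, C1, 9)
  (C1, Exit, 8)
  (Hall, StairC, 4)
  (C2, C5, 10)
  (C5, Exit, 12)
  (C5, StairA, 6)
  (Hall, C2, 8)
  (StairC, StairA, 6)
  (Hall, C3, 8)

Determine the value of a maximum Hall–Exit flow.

Augment Hall→C2→C5→Exit: bottleneck 8, flow now 8.
Augment Hall→StairC→C5→Exit: bottleneck 4, flow now 12.
Augment Hall→C3→C1→Exit: bottleneck 5, flow now 17.
No augmenting path remains; maximum flow = 17.
In the residual graph, reachable from Hall: {Hall, C3}.
Min-cut edges: Hall→C2 (8), Hall→StairC (4), C3→C1 (5); capacity 8 + 4 + 5 = 17.
This cut is saturated, so no flow can exceed 17.

17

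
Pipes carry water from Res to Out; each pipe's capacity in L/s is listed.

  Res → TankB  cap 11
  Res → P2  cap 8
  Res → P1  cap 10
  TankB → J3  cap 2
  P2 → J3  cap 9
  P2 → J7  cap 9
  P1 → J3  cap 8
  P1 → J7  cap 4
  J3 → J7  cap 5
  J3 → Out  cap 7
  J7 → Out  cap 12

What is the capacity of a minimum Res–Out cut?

Augment Res→TankB→J3→Out: bottleneck 2, flow now 2.
Augment Res→P2→J3→Out: bottleneck 5, flow now 7.
Augment Res→P2→J7→Out: bottleneck 3, flow now 10.
Augment Res→P1→J7→Out: bottleneck 4, flow now 14.
Augment Res→P1→J3→J7→Out: bottleneck 5, flow now 19.
No augmenting path remains; maximum flow = 19.
By max-flow min-cut, the minimum cut capacity equals the max flow.
In the residual graph, reachable from Res: {Res, TankB, P2, P1, J3, J7}.
Min-cut edges: J3→Out (7), J7→Out (12); capacity 7 + 12 = 19.

19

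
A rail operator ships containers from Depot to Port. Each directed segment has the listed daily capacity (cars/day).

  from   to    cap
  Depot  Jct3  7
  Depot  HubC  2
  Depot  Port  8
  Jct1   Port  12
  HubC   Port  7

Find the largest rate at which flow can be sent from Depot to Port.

Augment Depot→Port: bottleneck 8, flow now 8.
Augment Depot→HubC→Port: bottleneck 2, flow now 10.
No augmenting path remains; maximum flow = 10.
In the residual graph, reachable from Depot: {Depot, Jct3}.
Min-cut edges: Depot→HubC (2), Depot→Port (8); capacity 2 + 8 = 10.
This cut is saturated, so no flow can exceed 10.

10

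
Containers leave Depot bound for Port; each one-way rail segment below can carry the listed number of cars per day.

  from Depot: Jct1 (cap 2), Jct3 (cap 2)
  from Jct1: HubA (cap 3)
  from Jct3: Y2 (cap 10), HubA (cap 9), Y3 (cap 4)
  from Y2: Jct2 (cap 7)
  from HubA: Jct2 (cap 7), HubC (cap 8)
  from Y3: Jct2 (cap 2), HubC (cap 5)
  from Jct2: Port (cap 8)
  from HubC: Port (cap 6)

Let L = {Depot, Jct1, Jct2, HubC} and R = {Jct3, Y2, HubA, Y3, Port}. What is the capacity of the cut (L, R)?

Edges leaving {Depot, Jct1, Jct2, HubC}: Depot→Jct3 (2), Jct1→HubA (3), Jct2→Port (8), HubC→Port (6).
Cut capacity = 2 + 3 + 8 + 6 = 19.

19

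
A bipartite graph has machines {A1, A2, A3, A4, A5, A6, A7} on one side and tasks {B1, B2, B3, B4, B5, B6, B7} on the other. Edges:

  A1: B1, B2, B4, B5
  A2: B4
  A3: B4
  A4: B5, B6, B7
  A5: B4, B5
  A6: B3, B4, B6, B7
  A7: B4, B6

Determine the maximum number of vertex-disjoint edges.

Unit-capacity flow: source→left, listed edges, right→sink; max matching = max flow.
Augmenting path A1→B1 (+1); matched 1.
Augmenting path A2→B4 (+1); matched 2.
Augmenting path A4→B5 (+1); matched 3.
Augmenting path A6→B3 (+1); matched 4.
Augmenting path A7→B6 (+1); matched 5.
Augmenting path A5→B5→A4→B7 (+1); matched 6.
No augmenting path remains; maximum matching = 6.
König certificate: {A1, A4, A5, A6, A7, B4} is a vertex cover of size 6 (every listed pair touches it), so no matching can be larger.

6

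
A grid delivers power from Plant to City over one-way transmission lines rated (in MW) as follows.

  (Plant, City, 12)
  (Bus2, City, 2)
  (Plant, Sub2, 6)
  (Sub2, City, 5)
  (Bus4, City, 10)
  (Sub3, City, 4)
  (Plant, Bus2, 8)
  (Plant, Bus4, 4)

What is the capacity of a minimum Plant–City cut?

23

Augment Plant→City: bottleneck 12, flow now 12.
Augment Plant→Bus2→City: bottleneck 2, flow now 14.
Augment Plant→Sub2→City: bottleneck 5, flow now 19.
Augment Plant→Bus4→City: bottleneck 4, flow now 23.
No augmenting path remains; maximum flow = 23.
By max-flow min-cut, the minimum cut capacity equals the max flow.
In the residual graph, reachable from Plant: {Plant, Bus2, Sub2}.
Min-cut edges: Plant→Bus4 (4), Plant→City (12), Bus2→City (2), Sub2→City (5); capacity 4 + 12 + 2 + 5 = 23.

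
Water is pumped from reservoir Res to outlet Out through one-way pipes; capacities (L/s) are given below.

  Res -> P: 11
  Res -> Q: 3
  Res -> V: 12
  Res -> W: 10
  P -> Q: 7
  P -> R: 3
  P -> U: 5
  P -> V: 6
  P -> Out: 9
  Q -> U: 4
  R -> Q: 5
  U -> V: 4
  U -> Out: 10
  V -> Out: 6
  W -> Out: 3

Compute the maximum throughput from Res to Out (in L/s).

23

Augment Res→P→Out: bottleneck 9, flow now 9.
Augment Res→V→Out: bottleneck 6, flow now 15.
Augment Res→W→Out: bottleneck 3, flow now 18.
Augment Res→P→U→Out: bottleneck 2, flow now 20.
Augment Res→Q→U→Out: bottleneck 3, flow now 23.
No augmenting path remains; maximum flow = 23.
In the residual graph, reachable from Res: {Res, V, W}.
Min-cut edges: Res→P (11), Res→Q (3), V→Out (6), W→Out (3); capacity 11 + 3 + 6 + 3 = 23.
This cut is saturated, so no flow can exceed 23.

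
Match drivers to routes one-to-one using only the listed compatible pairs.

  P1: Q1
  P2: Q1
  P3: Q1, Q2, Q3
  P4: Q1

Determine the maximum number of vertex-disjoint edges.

2

Unit-capacity flow: source→left, listed edges, right→sink; max matching = max flow.
Augmenting path P1→Q1 (+1); matched 1.
Augmenting path P3→Q2 (+1); matched 2.
No augmenting path remains; maximum matching = 2.
König certificate: {P3, Q1} is a vertex cover of size 2 (every listed pair touches it), so no matching can be larger.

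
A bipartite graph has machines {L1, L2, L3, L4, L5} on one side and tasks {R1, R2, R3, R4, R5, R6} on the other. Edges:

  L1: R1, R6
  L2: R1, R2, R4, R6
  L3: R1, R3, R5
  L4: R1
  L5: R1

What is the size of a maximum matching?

Unit-capacity flow: source→left, listed edges, right→sink; max matching = max flow.
Augmenting path L1→R1 (+1); matched 1.
Augmenting path L2→R2 (+1); matched 2.
Augmenting path L3→R3 (+1); matched 3.
Augmenting path L4→R1→L1→R6 (+1); matched 4.
No augmenting path remains; maximum matching = 4.
König certificate: {L1, L2, L3, R1} is a vertex cover of size 4 (every listed pair touches it), so no matching can be larger.

4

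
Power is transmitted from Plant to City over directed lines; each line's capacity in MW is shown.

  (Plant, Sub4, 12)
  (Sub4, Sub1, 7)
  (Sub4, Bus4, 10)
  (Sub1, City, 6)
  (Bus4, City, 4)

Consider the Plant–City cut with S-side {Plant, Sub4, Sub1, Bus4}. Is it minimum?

Given cut capacity: 6 + 4 = 10.
Augment Plant→Sub4→Sub1→City: bottleneck 6, flow now 6.
Augment Plant→Sub4→Bus4→City: bottleneck 4, flow now 10.
No augmenting path remains; maximum flow = 10.
Cut capacity 10 equals the max flow, so it is a minimum cut.

Yes — it is a minimum cut (capacity 10).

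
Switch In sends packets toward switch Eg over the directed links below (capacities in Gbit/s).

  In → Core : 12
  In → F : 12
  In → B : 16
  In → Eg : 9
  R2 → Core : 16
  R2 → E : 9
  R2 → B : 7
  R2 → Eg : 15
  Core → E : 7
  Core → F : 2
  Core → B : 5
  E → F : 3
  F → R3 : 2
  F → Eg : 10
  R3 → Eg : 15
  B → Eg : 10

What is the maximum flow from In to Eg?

Augment In→Eg: bottleneck 9, flow now 9.
Augment In→F→Eg: bottleneck 10, flow now 19.
Augment In→B→Eg: bottleneck 10, flow now 29.
Augment In→F→R3→Eg: bottleneck 2, flow now 31.
No augmenting path remains; maximum flow = 31.
In the residual graph, reachable from In: {In, Core, E, F, B}.
Min-cut edges: In→Eg (9), F→R3 (2), F→Eg (10), B→Eg (10); capacity 9 + 2 + 10 + 10 = 31.
This cut is saturated, so no flow can exceed 31.

31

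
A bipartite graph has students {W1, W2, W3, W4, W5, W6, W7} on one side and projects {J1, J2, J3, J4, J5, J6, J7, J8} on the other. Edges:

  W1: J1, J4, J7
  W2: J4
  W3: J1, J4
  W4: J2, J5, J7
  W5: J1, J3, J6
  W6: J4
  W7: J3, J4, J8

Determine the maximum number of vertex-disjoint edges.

Unit-capacity flow: source→left, listed edges, right→sink; max matching = max flow.
Augmenting path W1→J1 (+1); matched 1.
Augmenting path W2→J4 (+1); matched 2.
Augmenting path W4→J2 (+1); matched 3.
Augmenting path W5→J3 (+1); matched 4.
Augmenting path W7→J8 (+1); matched 5.
Augmenting path W3→J1→W1→J7 (+1); matched 6.
No augmenting path remains; maximum matching = 6.
König certificate: {W1, W3, W4, W5, W7, J4} is a vertex cover of size 6 (every listed pair touches it), so no matching can be larger.

6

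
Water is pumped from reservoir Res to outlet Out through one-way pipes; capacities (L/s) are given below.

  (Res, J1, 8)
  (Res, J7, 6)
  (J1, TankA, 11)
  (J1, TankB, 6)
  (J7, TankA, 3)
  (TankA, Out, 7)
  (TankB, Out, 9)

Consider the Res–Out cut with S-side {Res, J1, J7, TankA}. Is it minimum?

Given cut capacity: 6 + 7 = 13.
Augment Res→J1→TankA→Out: bottleneck 7, flow now 7.
Augment Res→J1→TankB→Out: bottleneck 1, flow now 8.
Augment Res→J7→TankA→J1→TankB→Out: bottleneck 3, flow now 11. (uses reverse residual edge)
No augmenting path remains; maximum flow = 11.
In the residual graph, reachable from Res: {Res, J7}.
Min-cut edges: Res→J1 (8), J7→TankA (3); capacity 8 + 3 = 11.
Cut capacity 13 exceeds the max flow 11, so it is not minimum.

No — its capacity is 13, but the minimum cut has capacity 11.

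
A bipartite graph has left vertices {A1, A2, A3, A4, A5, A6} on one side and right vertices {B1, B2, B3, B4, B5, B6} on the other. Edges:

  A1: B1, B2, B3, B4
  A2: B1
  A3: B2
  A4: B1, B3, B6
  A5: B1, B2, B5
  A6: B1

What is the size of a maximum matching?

Unit-capacity flow: source→left, listed edges, right→sink; max matching = max flow.
Augmenting path A1→B1 (+1); matched 1.
Augmenting path A3→B2 (+1); matched 2.
Augmenting path A4→B3 (+1); matched 3.
Augmenting path A5→B5 (+1); matched 4.
Augmenting path A2→B1→A1→B4 (+1); matched 5.
No augmenting path remains; maximum matching = 5.
König certificate: {A1, A3, A4, A5, B1} is a vertex cover of size 5 (every listed pair touches it), so no matching can be larger.

5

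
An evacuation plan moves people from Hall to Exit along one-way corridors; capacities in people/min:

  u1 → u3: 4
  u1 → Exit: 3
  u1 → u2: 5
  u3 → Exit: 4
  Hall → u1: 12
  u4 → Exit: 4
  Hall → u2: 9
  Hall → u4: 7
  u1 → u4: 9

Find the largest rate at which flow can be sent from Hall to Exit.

11

Augment Hall→u1→Exit: bottleneck 3, flow now 3.
Augment Hall→u4→Exit: bottleneck 4, flow now 7.
Augment Hall→u1→u3→Exit: bottleneck 4, flow now 11.
No augmenting path remains; maximum flow = 11.
In the residual graph, reachable from Hall: {Hall, u1, u2, u4}.
Min-cut edges: u1→u3 (4), u1→Exit (3), u4→Exit (4); capacity 4 + 3 + 4 = 11.
This cut is saturated, so no flow can exceed 11.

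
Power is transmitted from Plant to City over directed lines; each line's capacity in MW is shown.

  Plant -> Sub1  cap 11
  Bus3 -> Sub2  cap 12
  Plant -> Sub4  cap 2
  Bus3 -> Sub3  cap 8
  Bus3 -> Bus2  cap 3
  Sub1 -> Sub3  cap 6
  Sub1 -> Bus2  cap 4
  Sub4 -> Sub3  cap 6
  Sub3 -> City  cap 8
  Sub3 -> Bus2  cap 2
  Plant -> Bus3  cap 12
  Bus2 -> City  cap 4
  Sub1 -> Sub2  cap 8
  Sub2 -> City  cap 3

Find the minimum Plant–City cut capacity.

15

Augment Plant→Sub4→Sub3→City: bottleneck 2, flow now 2.
Augment Plant→Sub1→Sub3→City: bottleneck 6, flow now 8.
Augment Plant→Sub1→Sub2→City: bottleneck 3, flow now 11.
Augment Plant→Sub1→Bus2→City: bottleneck 2, flow now 13.
Augment Plant→Bus3→Bus2→City: bottleneck 2, flow now 15.
No augmenting path remains; maximum flow = 15.
By max-flow min-cut, the minimum cut capacity equals the max flow.
In the residual graph, reachable from Plant: {Plant, Sub4, Sub1, Bus3, Sub3, Sub2, Bus2}.
Min-cut edges: Sub3→City (8), Sub2→City (3), Bus2→City (4); capacity 8 + 3 + 4 = 15.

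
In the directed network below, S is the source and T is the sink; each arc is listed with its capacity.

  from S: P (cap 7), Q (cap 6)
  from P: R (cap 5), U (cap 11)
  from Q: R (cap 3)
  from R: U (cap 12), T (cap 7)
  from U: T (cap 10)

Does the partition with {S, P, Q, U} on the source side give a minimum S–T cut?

Given cut capacity: 5 + 3 + 10 = 18.
Augment S→P→R→T: bottleneck 5, flow now 5.
Augment S→P→U→T: bottleneck 2, flow now 7.
Augment S→Q→R→T: bottleneck 2, flow now 9.
Augment S→Q→R→U→T: bottleneck 1, flow now 10.
No augmenting path remains; maximum flow = 10.
In the residual graph, reachable from S: {S, Q}.
Min-cut edges: S→P (7), Q→R (3); capacity 7 + 3 = 10.
Cut capacity 18 exceeds the max flow 10, so it is not minimum.

No — its capacity is 18, but the minimum cut has capacity 10.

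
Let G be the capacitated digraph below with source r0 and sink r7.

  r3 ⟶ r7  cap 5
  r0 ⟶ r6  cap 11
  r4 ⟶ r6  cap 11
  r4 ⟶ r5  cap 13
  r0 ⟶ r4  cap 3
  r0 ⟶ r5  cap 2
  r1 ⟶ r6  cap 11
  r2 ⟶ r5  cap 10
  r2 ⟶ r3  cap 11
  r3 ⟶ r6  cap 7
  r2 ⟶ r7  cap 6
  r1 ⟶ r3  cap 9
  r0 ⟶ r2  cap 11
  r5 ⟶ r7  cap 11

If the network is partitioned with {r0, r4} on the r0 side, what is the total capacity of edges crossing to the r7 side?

48

Edges leaving {r0, r4}: r0→r2 (11), r0→r5 (2), r0→r6 (11), r4→r5 (13), r4→r6 (11).
Cut capacity = 11 + 2 + 11 + 13 + 11 = 48.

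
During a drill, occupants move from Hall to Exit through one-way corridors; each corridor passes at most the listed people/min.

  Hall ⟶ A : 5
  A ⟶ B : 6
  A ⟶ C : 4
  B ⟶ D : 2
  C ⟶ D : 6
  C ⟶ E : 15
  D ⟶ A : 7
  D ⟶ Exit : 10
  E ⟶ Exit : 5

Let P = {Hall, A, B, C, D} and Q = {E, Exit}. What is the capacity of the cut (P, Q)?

Edges leaving {Hall, A, B, C, D}: C→E (15), D→Exit (10).
Cut capacity = 15 + 10 = 25.

25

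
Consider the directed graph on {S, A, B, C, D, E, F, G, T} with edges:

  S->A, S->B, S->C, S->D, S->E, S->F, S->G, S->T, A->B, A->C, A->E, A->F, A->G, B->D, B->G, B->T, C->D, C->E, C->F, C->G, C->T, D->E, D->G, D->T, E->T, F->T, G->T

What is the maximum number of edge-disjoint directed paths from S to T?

Assign every edge capacity 1; by Menger, the answer equals the max flow.
Path S→T (+1); total 1.
Path S→B→T (+1); total 2.
Path S→C→T (+1); total 3.
Path S→D→T (+1); total 4.
Path S→E→T (+1); total 5.
Path S→F→T (+1); total 6.
Path S→G→T (+1); total 7.
No residual S→T path; max flow = 7.
Certifying cut of size 7: {B→T, C→T, D→T, E→T, F→T, G→T, S→T}.

7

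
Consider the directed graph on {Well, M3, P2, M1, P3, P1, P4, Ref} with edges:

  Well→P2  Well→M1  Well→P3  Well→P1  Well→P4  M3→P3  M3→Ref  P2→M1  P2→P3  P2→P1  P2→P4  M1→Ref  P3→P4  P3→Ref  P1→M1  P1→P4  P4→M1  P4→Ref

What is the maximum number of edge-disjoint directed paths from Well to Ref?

Assign every edge capacity 1; by Menger, the answer equals the max flow.
Path Well→M1→Ref (+1); total 1.
Path Well→P3→Ref (+1); total 2.
Path Well→P4→Ref (+1); total 3.
No residual Well→Ref path; max flow = 3.
Certifying cut of size 3: {M1→Ref, P3→Ref, P4→Ref}.

3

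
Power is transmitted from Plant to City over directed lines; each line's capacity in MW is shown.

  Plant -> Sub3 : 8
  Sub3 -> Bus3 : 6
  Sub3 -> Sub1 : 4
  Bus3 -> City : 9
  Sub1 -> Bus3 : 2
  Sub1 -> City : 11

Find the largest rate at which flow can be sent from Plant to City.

8

Augment Plant→Sub3→Bus3→City: bottleneck 6, flow now 6.
Augment Plant→Sub3→Sub1→City: bottleneck 2, flow now 8.
No augmenting path remains; maximum flow = 8.
In the residual graph, reachable from Plant: {Plant}.
Min-cut edges: Plant→Sub3 (8); capacity 8 = 8.
This cut is saturated, so no flow can exceed 8.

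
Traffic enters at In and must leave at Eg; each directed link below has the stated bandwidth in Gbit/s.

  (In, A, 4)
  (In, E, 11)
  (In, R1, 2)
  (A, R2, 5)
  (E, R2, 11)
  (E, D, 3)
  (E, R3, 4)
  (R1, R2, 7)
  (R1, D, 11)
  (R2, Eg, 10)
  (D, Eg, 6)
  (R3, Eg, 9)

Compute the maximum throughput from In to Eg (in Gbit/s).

Augment In→A→R2→Eg: bottleneck 4, flow now 4.
Augment In→E→R2→Eg: bottleneck 6, flow now 10.
Augment In→E→D→Eg: bottleneck 3, flow now 13.
Augment In→E→R3→Eg: bottleneck 2, flow now 15.
Augment In→R1→D→Eg: bottleneck 2, flow now 17.
No augmenting path remains; maximum flow = 17.
In the residual graph, reachable from In: {In}.
Min-cut edges: In→A (4), In→E (11), In→R1 (2); capacity 4 + 11 + 2 = 17.
This cut is saturated, so no flow can exceed 17.

17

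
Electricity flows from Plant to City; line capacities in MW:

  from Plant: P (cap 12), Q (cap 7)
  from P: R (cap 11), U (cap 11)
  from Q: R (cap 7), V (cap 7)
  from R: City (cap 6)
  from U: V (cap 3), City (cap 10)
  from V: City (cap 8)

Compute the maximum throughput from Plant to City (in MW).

19

Augment Plant→P→R→City: bottleneck 6, flow now 6.
Augment Plant→P→U→City: bottleneck 6, flow now 12.
Augment Plant→Q→V→City: bottleneck 7, flow now 19.
No augmenting path remains; maximum flow = 19.
In the residual graph, reachable from Plant: {Plant}.
Min-cut edges: Plant→P (12), Plant→Q (7); capacity 12 + 7 = 19.
This cut is saturated, so no flow can exceed 19.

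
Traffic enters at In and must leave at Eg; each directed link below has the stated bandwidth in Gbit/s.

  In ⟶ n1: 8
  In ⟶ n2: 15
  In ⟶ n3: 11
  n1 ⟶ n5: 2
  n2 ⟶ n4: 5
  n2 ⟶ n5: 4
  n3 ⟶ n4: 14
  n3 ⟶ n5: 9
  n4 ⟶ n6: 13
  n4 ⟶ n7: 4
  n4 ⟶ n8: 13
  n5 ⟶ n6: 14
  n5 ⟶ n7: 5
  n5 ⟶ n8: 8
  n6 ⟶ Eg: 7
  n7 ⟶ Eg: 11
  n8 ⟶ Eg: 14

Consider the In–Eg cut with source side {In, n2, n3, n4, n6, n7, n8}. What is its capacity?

53

Edges leaving {In, n2, n3, n4, n6, n7, n8}: In→n1 (8), n2→n5 (4), n3→n5 (9), n6→Eg (7), n7→Eg (11), n8→Eg (14).
Cut capacity = 8 + 4 + 9 + 7 + 11 + 14 = 53.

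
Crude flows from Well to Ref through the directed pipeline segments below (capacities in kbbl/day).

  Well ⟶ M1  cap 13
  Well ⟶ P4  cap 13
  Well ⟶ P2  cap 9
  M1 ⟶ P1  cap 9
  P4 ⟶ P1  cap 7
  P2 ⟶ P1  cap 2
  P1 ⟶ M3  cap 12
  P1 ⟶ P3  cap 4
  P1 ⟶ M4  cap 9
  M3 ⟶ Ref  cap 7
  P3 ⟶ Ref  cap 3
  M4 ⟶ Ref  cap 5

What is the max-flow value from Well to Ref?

Augment Well→M1→P1→M3→Ref: bottleneck 7, flow now 7.
Augment Well→M1→P1→P3→Ref: bottleneck 2, flow now 9.
Augment Well→P4→P1→P3→Ref: bottleneck 1, flow now 10.
Augment Well→P4→P1→M4→Ref: bottleneck 5, flow now 15.
No augmenting path remains; maximum flow = 15.
In the residual graph, reachable from Well: {Well, M1, P4, P2, P1, M3, P3, M4}.
Min-cut edges: M3→Ref (7), P3→Ref (3), M4→Ref (5); capacity 7 + 3 + 5 = 15.
This cut is saturated, so no flow can exceed 15.

15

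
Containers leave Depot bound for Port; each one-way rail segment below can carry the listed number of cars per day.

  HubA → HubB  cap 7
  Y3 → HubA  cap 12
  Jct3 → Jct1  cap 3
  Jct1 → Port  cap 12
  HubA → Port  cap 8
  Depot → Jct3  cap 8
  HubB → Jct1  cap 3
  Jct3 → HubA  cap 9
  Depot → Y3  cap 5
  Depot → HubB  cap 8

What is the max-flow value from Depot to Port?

14

Augment Depot→Jct3→HubA→Port: bottleneck 8, flow now 8.
Augment Depot→HubB→Jct1→Port: bottleneck 3, flow now 11.
Augment Depot→Y3→HubA→Jct3→Jct1→Port: bottleneck 3, flow now 14. (uses reverse residual edge)
No augmenting path remains; maximum flow = 14.
In the residual graph, reachable from Depot: {Depot, Jct3, Y3, HubB, HubA}.
Min-cut edges: Jct3→Jct1 (3), HubB→Jct1 (3), HubA→Port (8); capacity 3 + 3 + 8 = 14.
This cut is saturated, so no flow can exceed 14.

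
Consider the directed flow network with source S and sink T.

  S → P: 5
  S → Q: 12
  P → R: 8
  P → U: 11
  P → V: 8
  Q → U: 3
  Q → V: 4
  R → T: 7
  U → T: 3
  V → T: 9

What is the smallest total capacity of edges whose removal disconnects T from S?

12

Augment S→P→R→T: bottleneck 5, flow now 5.
Augment S→Q→U→T: bottleneck 3, flow now 8.
Augment S→Q→V→T: bottleneck 4, flow now 12.
No augmenting path remains; maximum flow = 12.
By max-flow min-cut, the minimum cut capacity equals the max flow.
In the residual graph, reachable from S: {S, Q}.
Min-cut edges: S→P (5), Q→U (3), Q→V (4); capacity 5 + 3 + 4 = 12.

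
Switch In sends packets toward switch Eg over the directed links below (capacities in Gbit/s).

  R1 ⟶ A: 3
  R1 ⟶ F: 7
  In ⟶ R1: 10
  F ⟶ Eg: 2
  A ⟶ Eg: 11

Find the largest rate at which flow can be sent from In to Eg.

Augment In→R1→A→Eg: bottleneck 3, flow now 3.
Augment In→R1→F→Eg: bottleneck 2, flow now 5.
No augmenting path remains; maximum flow = 5.
In the residual graph, reachable from In: {In, R1, F}.
Min-cut edges: R1→A (3), F→Eg (2); capacity 3 + 2 = 5.
This cut is saturated, so no flow can exceed 5.

5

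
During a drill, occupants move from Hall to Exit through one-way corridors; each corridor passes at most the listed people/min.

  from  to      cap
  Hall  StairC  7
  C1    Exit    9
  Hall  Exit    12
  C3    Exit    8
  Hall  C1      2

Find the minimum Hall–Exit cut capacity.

14

Augment Hall→Exit: bottleneck 12, flow now 12.
Augment Hall→C1→Exit: bottleneck 2, flow now 14.
No augmenting path remains; maximum flow = 14.
By max-flow min-cut, the minimum cut capacity equals the max flow.
In the residual graph, reachable from Hall: {Hall, StairC}.
Min-cut edges: Hall→C1 (2), Hall→Exit (12); capacity 2 + 12 = 14.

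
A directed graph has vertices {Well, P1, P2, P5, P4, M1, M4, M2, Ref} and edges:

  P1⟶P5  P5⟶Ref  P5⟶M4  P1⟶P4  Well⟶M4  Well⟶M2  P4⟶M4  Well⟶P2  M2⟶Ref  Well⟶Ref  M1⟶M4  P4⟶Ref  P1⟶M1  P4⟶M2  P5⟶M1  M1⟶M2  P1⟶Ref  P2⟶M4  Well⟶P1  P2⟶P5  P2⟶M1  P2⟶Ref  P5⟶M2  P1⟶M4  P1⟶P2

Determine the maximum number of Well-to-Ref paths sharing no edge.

4

Assign every edge capacity 1; by Menger, the answer equals the max flow.
Path Well→Ref (+1); total 1.
Path Well→P1→Ref (+1); total 2.
Path Well→P2→Ref (+1); total 3.
Path Well→M2→Ref (+1); total 4.
No residual Well→Ref path; max flow = 4.
Certifying cut of size 4: {Well→M2, Well→P1, Well→P2, Well→Ref}.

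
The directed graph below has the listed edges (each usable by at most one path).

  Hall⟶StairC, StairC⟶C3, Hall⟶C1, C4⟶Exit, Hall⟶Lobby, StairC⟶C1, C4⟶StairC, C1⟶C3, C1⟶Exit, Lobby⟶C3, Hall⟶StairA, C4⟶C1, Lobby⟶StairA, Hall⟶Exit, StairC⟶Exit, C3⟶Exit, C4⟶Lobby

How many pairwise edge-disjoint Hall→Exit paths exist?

4

Assign every edge capacity 1; by Menger, the answer equals the max flow.
Path Hall→Exit (+1); total 1.
Path Hall→StairC→Exit (+1); total 2.
Path Hall→C1→Exit (+1); total 3.
Path Hall→Lobby→C3→Exit (+1); total 4.
No residual Hall→Exit path; max flow = 4.
Certifying cut of size 4: {Hall→C1, Hall→Exit, Hall→Lobby, Hall→StairC}.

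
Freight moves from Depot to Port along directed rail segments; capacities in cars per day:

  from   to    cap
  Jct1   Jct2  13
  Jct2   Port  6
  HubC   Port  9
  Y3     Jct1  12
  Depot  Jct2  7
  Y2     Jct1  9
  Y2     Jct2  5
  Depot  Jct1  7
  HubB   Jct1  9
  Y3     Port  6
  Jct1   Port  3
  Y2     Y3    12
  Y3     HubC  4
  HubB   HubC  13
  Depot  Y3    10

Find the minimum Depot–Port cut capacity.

19

Augment Depot→Y3→Port: bottleneck 6, flow now 6.
Augment Depot→Jct1→Port: bottleneck 3, flow now 9.
Augment Depot→Jct2→Port: bottleneck 6, flow now 15.
Augment Depot→Y3→HubC→Port: bottleneck 4, flow now 19.
No augmenting path remains; maximum flow = 19.
By max-flow min-cut, the minimum cut capacity equals the max flow.
In the residual graph, reachable from Depot: {Depot, Jct1, Jct2}.
Min-cut edges: Depot→Y3 (10), Jct1→Port (3), Jct2→Port (6); capacity 10 + 3 + 6 = 19.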